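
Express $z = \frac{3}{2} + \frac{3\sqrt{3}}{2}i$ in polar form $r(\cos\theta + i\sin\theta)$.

r = |z| = sqrt(a^2 + b^2) = sqrt((3/2)^2 + (3*sqrt(3)/2)^2) = sqrt(9/4 + 27/4) = sqrt(9) = 3
θ = arctan(b/a) = arctan(2.5981/1.5) (quadrant-adjusted) = 60°
z = 3(cos 60° + i sin 60°)


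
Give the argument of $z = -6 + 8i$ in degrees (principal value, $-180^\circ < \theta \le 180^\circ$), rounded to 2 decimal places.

θ = arctan(b/a) = arctan(8/-6) (quadrant-adjusted) = 126.87°


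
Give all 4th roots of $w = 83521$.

|w| = 83521, arg(w) = 0°
Root modulus = 83521^(1/4) = 17
Root arguments: θ_k = (0° + 360°k)/4 for k = 0, 1, ..., 3
Roots: 17, 17i, -17, -17i


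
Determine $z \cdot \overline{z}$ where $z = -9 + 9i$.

z * conjugate(z) = |z|^2 = a^2 + b^2
= (-9)^2 + 9^2 = 162


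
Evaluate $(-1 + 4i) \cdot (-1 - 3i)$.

(a1*a2 - b1*b2) + (a1*b2 + b1*a2)i
= (1 - (-12)) + (3 + (-4))i
= 13 - i


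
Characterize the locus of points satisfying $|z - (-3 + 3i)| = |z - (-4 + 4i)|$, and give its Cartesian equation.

|z - z1| = |z - z2| means z is equidistant from z1 and z2,
i.e. the perpendicular bisector of the segment from (-3, 3) to (-4, 4) (midpoint (-7/2, 7/2)).
With z = x + yi, square both sides:
(x - (-3))^2 + (y - 3)^2 = (x - (-4))^2 + (y - 4)^2
The x^2 and y^2 terms cancel: -2x + 2y = 32 - 18 = 14
Simplify: x - y = -7
Locus: Perpendicular bisector of the segment from (-3, 3) to (-4, 4): the line x - y = -7


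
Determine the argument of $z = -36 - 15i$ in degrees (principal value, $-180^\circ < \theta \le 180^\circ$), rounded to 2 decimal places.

θ = arctan(b/a) = arctan(-15/-36) (quadrant-adjusted) = -157.38°


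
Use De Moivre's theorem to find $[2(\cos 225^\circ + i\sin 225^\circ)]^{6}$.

By De Moivre: z^n = r^n(cos(nθ) + i sin(nθ))
= 2^6(cos(6*225°) + i sin(6*225°))
= 64(cos 270° + i sin 270°)
= -64i


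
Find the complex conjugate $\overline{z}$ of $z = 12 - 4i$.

If z = a + bi, then conjugate(z) = a - bi
conjugate(12 - 4i) = 12 + 4i


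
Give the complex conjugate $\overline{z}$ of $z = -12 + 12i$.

If z = a + bi, then conjugate(z) = a - bi
conjugate(-12 + 12i) = -12 - 12i


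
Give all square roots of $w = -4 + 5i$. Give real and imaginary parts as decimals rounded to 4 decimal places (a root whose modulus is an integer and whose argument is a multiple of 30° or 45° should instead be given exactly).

|w| = sqrt(41) ≈ 6.403124, arg(w) ≈ 128.659808°
Root modulus = sqrt(41)^(1/2) ≈ 2.530440
Root arguments: θ_k = (arg(w) + 360°k)/2 for k = 0, 1, ..., 1
Compute each root as (root modulus)(cos θ_k + i sin θ_k) using full-precision intermediates, then round to 4 decimal places.
Roots: 1.0962 + 2.2807i, -1.0962 - 2.2807i


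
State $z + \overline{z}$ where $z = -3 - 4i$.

z + conjugate(z) = (a + bi) + (a - bi) = 2a
= 2 * (-3) = -6


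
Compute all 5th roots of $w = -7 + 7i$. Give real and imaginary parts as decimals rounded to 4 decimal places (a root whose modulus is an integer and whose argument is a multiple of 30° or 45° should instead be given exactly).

|w| = sqrt(98) ≈ 9.899495, arg(w) = 135°
Root modulus = sqrt(98)^(1/5) ≈ 1.581695
Root arguments: θ_k = (135° + 360°k)/5 for k = 0, 1, ..., 4
Compute each root as (root modulus)(cos θ_k + i sin θ_k) using full-precision intermediates, then round to 4 decimal places.
Roots: 1.4093 + 0.7181i, -0.2474 + 1.5622i, -1.5622 + 0.2474i, -0.7181 - 1.4093i, 1.1184 - 1.1184i


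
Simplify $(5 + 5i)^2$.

(a + bi)^2 = a^2 - b^2 + 2abi
= 5^2 - 5^2 + 2*5*5i
= 50i


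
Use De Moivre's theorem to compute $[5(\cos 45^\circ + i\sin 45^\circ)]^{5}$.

By De Moivre: z^n = r^n(cos(nθ) + i sin(nθ))
= 5^5(cos(5*45°) + i sin(5*45°))
= 3125(cos 225° + i sin 225°)
= -3125*sqrt(2)/2 - (3125*sqrt(2)/2)i


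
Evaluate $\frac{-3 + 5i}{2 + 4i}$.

Multiply numerator and denominator by conjugate (2 - 4i):
= (-3 + 5i)(2 - 4i) / (2^2 + 4^2)
= (14 + 22i) / 20
Divide through by 2: (7 + 11i) / 10
= 7/10 + (11/10)i


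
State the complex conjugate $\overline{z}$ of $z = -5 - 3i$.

If z = a + bi, then conjugate(z) = a - bi
conjugate(-5 - 3i) = -5 + 3i


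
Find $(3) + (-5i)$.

(3 + 0) + (0 + (-5))i = 3 - 5i


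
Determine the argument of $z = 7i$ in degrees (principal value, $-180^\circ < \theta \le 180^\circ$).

a = 0 and b > 0, so z lies on the positive imaginary axis: θ = 90°


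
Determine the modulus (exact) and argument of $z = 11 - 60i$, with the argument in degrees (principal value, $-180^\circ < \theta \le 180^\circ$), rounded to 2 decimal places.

|z| = sqrt(11^2 + (-60)^2) = 61
arg(z) = arctan(b/a) = arctan(-60/11) (quadrant-adjusted) = -79.61°


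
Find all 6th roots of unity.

ω_k = e^(2πik/6) = cos(2πk/6) + i sin(2πk/6) for k = 0, 1, ..., 5
Roots: 1, 1/2 + (sqrt(3)/2)i, -1/2 + (sqrt(3)/2)i, -1, -1/2 - (sqrt(3)/2)i, 1/2 - (sqrt(3)/2)i


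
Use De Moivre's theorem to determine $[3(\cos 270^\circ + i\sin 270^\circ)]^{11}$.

By De Moivre: z^n = r^n(cos(nθ) + i sin(nθ))
= 3^11(cos(11*270°) + i sin(11*270°))
= 177147(cos 90° + i sin 90°)
= 177147i


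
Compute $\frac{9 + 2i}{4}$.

Divisor is real, so divide each part by 4:
= 9/4 + (1/2)i


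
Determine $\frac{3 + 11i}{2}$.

Divisor is real, so divide each part by 2:
= 3/2 + (11/2)i


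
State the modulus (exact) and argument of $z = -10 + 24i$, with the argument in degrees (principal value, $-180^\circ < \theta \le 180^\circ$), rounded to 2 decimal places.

|z| = sqrt((-10)^2 + 24^2) = 26
arg(z) = arctan(b/a) = arctan(24/-10) (quadrant-adjusted) = 112.62°


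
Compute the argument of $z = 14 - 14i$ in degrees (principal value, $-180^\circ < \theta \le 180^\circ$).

θ = arctan(b/a) = arctan(-14/14) (quadrant-adjusted) = -45°


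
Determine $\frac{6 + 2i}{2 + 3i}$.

Multiply numerator and denominator by conjugate (2 - 3i):
= (6 + 2i)(2 - 3i) / (2^2 + 3^2)
= (18 - 14i) / 13
= 18/13 - (14/13)i


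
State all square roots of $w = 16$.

|w| = 16, arg(w) = 0°
Root modulus = 16^(1/2) = 4
Root arguments: θ_k = (0° + 360°k)/2 for k = 0, 1, ..., 1
Roots: 4, -4


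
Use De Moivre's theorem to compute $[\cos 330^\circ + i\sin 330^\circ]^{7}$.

By De Moivre: z^n = r^n(cos(nθ) + i sin(nθ))
= 1^7(cos(7*330°) + i sin(7*330°))
= 1(cos 150° + i sin 150°)
= -sqrt(3)/2 + (1/2)i


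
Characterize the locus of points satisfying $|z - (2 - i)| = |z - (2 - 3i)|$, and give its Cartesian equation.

|z - z1| = |z - z2| means z is equidistant from z1 and z2,
i.e. the perpendicular bisector of the segment from (2, -1) to (2, -3) (midpoint (2, -2)).
With z = x + yi, square both sides:
(x - 2)^2 + (y - (-1))^2 = (x - 2)^2 + (y - (-3))^2
The x^2 and y^2 terms cancel: 0x + (-4)y = 13 - 5 = 8
Simplify: y = -2
Locus: Perpendicular bisector of the segment from (2, -1) to (2, -3): the line y = -2


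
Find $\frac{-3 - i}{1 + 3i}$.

Multiply numerator and denominator by conjugate (1 - 3i):
= (-3 - i)(1 - 3i) / (1^2 + 3^2)
= (-6 + 8i) / 10
Divide through by 2: (-3 + 4i) / 5
= -3/5 + (4/5)i


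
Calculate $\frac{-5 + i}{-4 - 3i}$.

Multiply numerator and denominator by conjugate (-4 + 3i):
= (-5 + i)(-4 + 3i) / ((-4)^2 + (-3)^2)
= (17 - 19i) / 25
= 17/25 - (19/25)i


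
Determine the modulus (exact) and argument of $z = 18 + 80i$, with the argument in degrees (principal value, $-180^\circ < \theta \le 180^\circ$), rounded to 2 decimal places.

|z| = sqrt(18^2 + 80^2) = 82
arg(z) = arctan(b/a) = arctan(80/18) (quadrant-adjusted) = 77.32°


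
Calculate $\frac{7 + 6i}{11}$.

Divisor is real, so divide each part by 11:
= 7/11 + (6/11)i


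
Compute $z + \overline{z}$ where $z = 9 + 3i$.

z + conjugate(z) = (a + bi) + (a - bi) = 2a
= 2 * 9 = 18


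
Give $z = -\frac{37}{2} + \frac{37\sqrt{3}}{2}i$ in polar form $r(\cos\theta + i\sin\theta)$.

r = |z| = sqrt(a^2 + b^2) = sqrt((-37/2)^2 + (37*sqrt(3)/2)^2) = sqrt(1369/4 + 4107/4) = sqrt(1369) = 37
θ = arctan(b/a) = arctan(32.0429/-18.5) (quadrant-adjusted) = 120°
z = 37(cos 120° + i sin 120°)


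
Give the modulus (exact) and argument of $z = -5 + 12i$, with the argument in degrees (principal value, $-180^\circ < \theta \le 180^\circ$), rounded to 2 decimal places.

|z| = sqrt((-5)^2 + 12^2) = 13
arg(z) = arctan(b/a) = arctan(12/-5) (quadrant-adjusted) = 112.62°


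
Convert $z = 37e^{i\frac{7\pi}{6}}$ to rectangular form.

a = r cos θ = 37 * -sqrt(3)/2 = -37*sqrt(3)/2
b = r sin θ = 37 * -1/2 = -37/2
z = -37*sqrt(3)/2 - (37/2)i


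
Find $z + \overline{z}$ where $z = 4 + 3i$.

z + conjugate(z) = (a + bi) + (a - bi) = 2a
= 2 * 4 = 8


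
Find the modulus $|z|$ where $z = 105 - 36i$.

|z| = sqrt(a^2 + b^2) = sqrt(105^2 + (-36)^2) = sqrt(12321) = 111


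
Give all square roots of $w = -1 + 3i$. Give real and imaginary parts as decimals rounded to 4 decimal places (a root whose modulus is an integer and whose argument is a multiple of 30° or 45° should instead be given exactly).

|w| = sqrt(10) ≈ 3.162278, arg(w) ≈ 108.434949°
Root modulus = sqrt(10)^(1/2) ≈ 1.778279
Root arguments: θ_k = (arg(w) + 360°k)/2 for k = 0, 1, ..., 1
Compute each root as (root modulus)(cos θ_k + i sin θ_k) using full-precision intermediates, then round to 4 decimal places.
Roots: 1.0398 + 1.4426i, -1.0398 - 1.4426i


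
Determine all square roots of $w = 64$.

|w| = 64, arg(w) = 0°
Root modulus = 64^(1/2) = 8
Root arguments: θ_k = (0° + 360°k)/2 for k = 0, 1, ..., 1
Roots: 8, -8


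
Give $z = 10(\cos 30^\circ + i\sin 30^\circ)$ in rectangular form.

a = r cos θ = 10 * sqrt(3)/2 = 5*sqrt(3)
b = r sin θ = 10 * 1/2 = 5
z = 5*sqrt(3) + 5i


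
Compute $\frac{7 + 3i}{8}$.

Divisor is real, so divide each part by 8:
= 7/8 + (3/8)i


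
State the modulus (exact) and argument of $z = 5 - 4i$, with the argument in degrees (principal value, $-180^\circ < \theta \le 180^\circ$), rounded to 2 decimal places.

|z| = sqrt(5^2 + (-4)^2) = sqrt(41)
arg(z) = arctan(b/a) = arctan(-4/5) (quadrant-adjusted) = -38.66°


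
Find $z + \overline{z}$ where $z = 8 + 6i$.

z + conjugate(z) = (a + bi) + (a - bi) = 2a
= 2 * 8 = 16


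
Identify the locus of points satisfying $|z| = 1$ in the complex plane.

|z| = 1 means sqrt(x^2 + y^2) = 1
This is a circle of radius 1 centered at the origin


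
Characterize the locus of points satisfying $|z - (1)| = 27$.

|z - z0| = r describes a circle centered at z0 with radius r
Here z0 = 1 and r = 27
Locus: Circle centered at (1, 0) with radius 27


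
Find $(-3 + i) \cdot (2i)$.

(a1*a2 - b1*b2) + (a1*b2 + b1*a2)i
= (0 - 2) + (-6 + 0)i
= -2 - 6i


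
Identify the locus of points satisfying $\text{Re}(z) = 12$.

Re(z) = x where z = x + yi; the equation x = 12 is satisfied by all points with that x-coordinate
Locus: Vertical line x = 12


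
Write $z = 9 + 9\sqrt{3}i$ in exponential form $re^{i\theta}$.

r = |z| = sqrt((9)^2 + (9*sqrt(3))^2) = sqrt(81 + 243) = sqrt(324) = 18
θ = arctan(b/a) = arctan(15.5885/9) (quadrant-adjusted) = 60° = π/3
z = 18e^(i*π/3)


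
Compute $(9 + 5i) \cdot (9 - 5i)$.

(a1*a2 - b1*b2) + (a1*b2 + b1*a2)i
= (81 - (-25)) + (-45 + 45)i
= 106


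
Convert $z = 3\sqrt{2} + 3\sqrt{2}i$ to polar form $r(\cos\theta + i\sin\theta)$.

r = |z| = sqrt(a^2 + b^2) = sqrt((3*sqrt(2))^2 + (3*sqrt(2))^2) = sqrt(18 + 18) = sqrt(36) = 6
θ = arctan(b/a) = arctan(4.2426/4.2426) (quadrant-adjusted) = 45°
z = 6(cos 45° + i sin 45°)


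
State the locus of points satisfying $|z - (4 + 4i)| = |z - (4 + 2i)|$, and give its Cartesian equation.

|z - z1| = |z - z2| means z is equidistant from z1 and z2,
i.e. the perpendicular bisector of the segment from (4, 4) to (4, 2) (midpoint (4, 3)).
With z = x + yi, square both sides:
(x - 4)^2 + (y - 4)^2 = (x - 4)^2 + (y - 2)^2
The x^2 and y^2 terms cancel: 0x + (-4)y = 20 - 32 = -12
Simplify: y = 3
Locus: Perpendicular bisector of the segment from (4, 4) to (4, 2): the line y = 3


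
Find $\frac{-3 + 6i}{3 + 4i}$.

Multiply numerator and denominator by conjugate (3 - 4i):
= (-3 + 6i)(3 - 4i) / (3^2 + 4^2)
= (15 + 30i) / 25
Divide through by 5: (3 + 6i) / 5
= 3/5 + (6/5)i


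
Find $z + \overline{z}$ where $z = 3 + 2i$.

z + conjugate(z) = (a + bi) + (a - bi) = 2a
= 2 * 3 = 6


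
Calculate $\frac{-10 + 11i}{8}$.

Divisor is real, so divide each part by 8:
= -5/4 + (11/8)i


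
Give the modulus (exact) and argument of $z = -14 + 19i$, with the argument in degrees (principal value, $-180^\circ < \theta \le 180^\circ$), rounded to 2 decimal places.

|z| = sqrt((-14)^2 + 19^2) = sqrt(557)
arg(z) = arctan(b/a) = arctan(19/-14) (quadrant-adjusted) = 126.38°


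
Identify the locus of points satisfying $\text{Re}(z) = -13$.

Re(z) = x where z = x + yi; the equation x = -13 is satisfied by all points with that x-coordinate
Locus: Vertical line x = -13


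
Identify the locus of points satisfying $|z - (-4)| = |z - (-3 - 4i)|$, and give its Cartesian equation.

|z - z1| = |z - z2| means z is equidistant from z1 and z2,
i.e. the perpendicular bisector of the segment from (-4, 0) to (-3, -4) (midpoint (-7/2, -2)).
With z = x + yi, square both sides:
(x - (-4))^2 + (y - 0)^2 = (x - (-3))^2 + (y - (-4))^2
The x^2 and y^2 terms cancel: 2x + (-8)y = 25 - 16 = 9
Simplify: 2x - 8y = 9
Locus: Perpendicular bisector of the segment from (-4, 0) to (-3, -4): the line 2x - 8y = 9


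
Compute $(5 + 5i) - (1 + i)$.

(5 - 1) + (5 - 1)i = 4 + 4i


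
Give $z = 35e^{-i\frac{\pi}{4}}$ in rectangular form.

a = r cos θ = 35 * sqrt(2)/2 = 35*sqrt(2)/2
b = r sin θ = 35 * -sqrt(2)/2 = -35*sqrt(2)/2
z = 35*sqrt(2)/2 - (35*sqrt(2)/2)i


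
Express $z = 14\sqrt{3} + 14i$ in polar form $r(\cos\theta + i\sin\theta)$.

r = |z| = sqrt(a^2 + b^2) = sqrt((14*sqrt(3))^2 + (14)^2) = sqrt(588 + 196) = sqrt(784) = 28
θ = arctan(b/a) = arctan(14/24.2487) (quadrant-adjusted) = 30°
z = 28(cos 30° + i sin 30°)


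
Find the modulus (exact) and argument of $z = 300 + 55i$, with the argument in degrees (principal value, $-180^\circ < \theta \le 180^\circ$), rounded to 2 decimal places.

|z| = sqrt(300^2 + 55^2) = 305
arg(z) = arctan(b/a) = arctan(55/300) (quadrant-adjusted) = 10.39°


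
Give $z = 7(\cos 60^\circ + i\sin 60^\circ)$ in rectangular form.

a = r cos θ = 7 * 1/2 = 7/2
b = r sin θ = 7 * sqrt(3)/2 = 7*sqrt(3)/2
z = 7/2 + (7*sqrt(3)/2)i


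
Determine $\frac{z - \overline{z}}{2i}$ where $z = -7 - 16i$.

z - conjugate(z) = 2bi
(z - conjugate(z))/(2i) = 2bi/(2i) = b = -16


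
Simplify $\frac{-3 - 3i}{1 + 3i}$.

Multiply numerator and denominator by conjugate (1 - 3i):
= (-3 - 3i)(1 - 3i) / (1^2 + 3^2)
= (-12 + 6i) / 10
Divide through by 2: (-6 + 3i) / 5
= -6/5 + (3/5)i


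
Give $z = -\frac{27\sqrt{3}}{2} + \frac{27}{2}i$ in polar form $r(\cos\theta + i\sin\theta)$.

r = |z| = sqrt(a^2 + b^2) = sqrt((-27*sqrt(3)/2)^2 + (27/2)^2) = sqrt(2187/4 + 729/4) = sqrt(729) = 27
θ = arctan(b/a) = arctan(13.5/-23.3827) (quadrant-adjusted) = 150°
z = 27(cos 150° + i sin 150°)


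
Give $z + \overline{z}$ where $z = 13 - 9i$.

z + conjugate(z) = (a + bi) + (a - bi) = 2a
= 2 * 13 = 26


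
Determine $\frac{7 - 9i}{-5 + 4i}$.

Multiply numerator and denominator by conjugate (-5 - 4i):
= (7 - 9i)(-5 - 4i) / ((-5)^2 + 4^2)
= (-71 + 17i) / 41
= -71/41 + (17/41)i


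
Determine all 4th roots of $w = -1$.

|w| = 1, arg(w) = 180°
Root modulus = 1^(1/4) = 1
Root arguments: θ_k = (180° + 360°k)/4 for k = 0, 1, ..., 3
Roots: sqrt(2)/2 + (sqrt(2)/2)i, -sqrt(2)/2 + (sqrt(2)/2)i, -sqrt(2)/2 - (sqrt(2)/2)i, sqrt(2)/2 - (sqrt(2)/2)i


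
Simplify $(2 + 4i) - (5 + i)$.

(2 - 5) + (4 - 1)i = -3 + 3i


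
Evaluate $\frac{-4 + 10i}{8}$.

Divisor is real, so divide each part by 8:
= -1/2 + (5/4)i


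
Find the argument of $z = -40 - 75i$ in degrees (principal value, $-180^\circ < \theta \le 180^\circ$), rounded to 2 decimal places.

θ = arctan(b/a) = arctan(-75/-40) (quadrant-adjusted) = -118.07°


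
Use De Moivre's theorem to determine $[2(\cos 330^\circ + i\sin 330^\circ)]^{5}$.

By De Moivre: z^n = r^n(cos(nθ) + i sin(nθ))
= 2^5(cos(5*330°) + i sin(5*330°))
= 32(cos 210° + i sin 210°)
= -16*sqrt(3) - 16i


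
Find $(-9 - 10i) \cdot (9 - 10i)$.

(a1*a2 - b1*b2) + (a1*b2 + b1*a2)i
= (-81 - 100) + (90 + (-90))i
= -181


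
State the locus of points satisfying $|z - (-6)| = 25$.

|z - z0| = r describes a circle centered at z0 with radius r
Here z0 = -6 and r = 25
Locus: Circle centered at (-6, 0) with radius 25


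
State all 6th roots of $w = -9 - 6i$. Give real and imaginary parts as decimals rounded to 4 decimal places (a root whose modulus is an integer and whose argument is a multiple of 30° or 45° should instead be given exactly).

|w| = sqrt(117) ≈ 10.816654, arg(w) ≈ 213.690068°
Root modulus = sqrt(117)^(1/6) ≈ 1.487130
Root arguments: θ_k = (arg(w) + 360°k)/6 for k = 0, 1, ..., 5
Compute each root as (root modulus)(cos θ_k + i sin θ_k) using full-precision intermediates, then round to 4 decimal places.
Roots: 1.2090 + 0.8660i, -0.1455 + 1.4800i, -1.3545 + 0.6140i, -1.2090 - 0.8660i, 0.1455 - 1.4800i, 1.3545 - 0.6140i


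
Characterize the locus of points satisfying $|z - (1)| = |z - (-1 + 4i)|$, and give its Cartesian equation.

|z - z1| = |z - z2| means z is equidistant from z1 and z2,
i.e. the perpendicular bisector of the segment from (1, 0) to (-1, 4) (midpoint (0, 2)).
With z = x + yi, square both sides:
(x - 1)^2 + (y - 0)^2 = (x - (-1))^2 + (y - 4)^2
The x^2 and y^2 terms cancel: -4x + 8y = 17 - 1 = 16
Simplify: x - 2y = -4
Locus: Perpendicular bisector of the segment from (1, 0) to (-1, 4): the line x - 2y = -4


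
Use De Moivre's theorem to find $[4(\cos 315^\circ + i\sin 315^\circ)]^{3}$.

By De Moivre: z^n = r^n(cos(nθ) + i sin(nθ))
= 4^3(cos(3*315°) + i sin(3*315°))
= 64(cos 225° + i sin 225°)
= -32*sqrt(2) - 32*sqrt(2)i


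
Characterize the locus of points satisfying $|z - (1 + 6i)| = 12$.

|z - z0| = r describes a circle centered at z0 with radius r
Here z0 = 1 + 6i and r = 12
Locus: Circle centered at (1, 6) with radius 12


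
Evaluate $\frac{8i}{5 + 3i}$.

Multiply numerator and denominator by conjugate (5 - 3i):
= (8i)(5 - 3i) / (5^2 + 3^2)
= (24 + 40i) / 34
Divide through by 2: (12 + 20i) / 17
= 12/17 + (20/17)i


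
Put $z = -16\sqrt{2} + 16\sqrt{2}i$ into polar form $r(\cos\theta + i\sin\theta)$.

r = |z| = sqrt(a^2 + b^2) = sqrt((-16*sqrt(2))^2 + (16*sqrt(2))^2) = sqrt(512 + 512) = sqrt(1024) = 32
θ = arctan(b/a) = arctan(22.6274/-22.6274) (quadrant-adjusted) = 135°
z = 32(cos 135° + i sin 135°)


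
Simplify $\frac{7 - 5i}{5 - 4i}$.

Multiply numerator and denominator by conjugate (5 + 4i):
= (7 - 5i)(5 + 4i) / (5^2 + (-4)^2)
= (55 + 3i) / 41
= 55/41 + (3/41)i


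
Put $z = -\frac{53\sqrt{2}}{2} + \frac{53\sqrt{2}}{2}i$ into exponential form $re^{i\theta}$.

r = |z| = sqrt((-53*sqrt(2)/2)^2 + (53*sqrt(2)/2)^2) = sqrt(2809/2 + 2809/2) = sqrt(2809) = 53
θ = arctan(b/a) = arctan(37.4767/-37.4767) (quadrant-adjusted) = 135° = 3π/4
z = 53e^(i*3π/4)


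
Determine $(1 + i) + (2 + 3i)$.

(1 + 2) + (1 + 3)i = 3 + 4i


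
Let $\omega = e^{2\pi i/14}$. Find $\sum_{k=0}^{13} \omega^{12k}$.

Let ζ = ω^12 = e^(2πi·12/14). Since 14 ∤ 12, ζ ≠ 1.
Sum = Σ_{k=0}^{13} ζ^k = (ζ^14 - 1)/(ζ - 1) = (ω^{12·14} - 1)/(ζ - 1) = (1 - 1)/(ζ - 1) = 0


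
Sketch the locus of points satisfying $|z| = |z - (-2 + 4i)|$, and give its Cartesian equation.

|z - z1| = |z - z2| means z is equidistant from z1 and z2,
i.e. the perpendicular bisector of the segment from (0, 0) to (-2, 4) (midpoint (-1, 2)).
With z = x + yi, square both sides:
(x - 0)^2 + (y - 0)^2 = (x - (-2))^2 + (y - 4)^2
The x^2 and y^2 terms cancel: -4x + 8y = 20 - 0 = 20
Simplify: x - 2y = -5
Locus: Perpendicular bisector of the segment from (0, 0) to (-2, 4): the line x - 2y = -5


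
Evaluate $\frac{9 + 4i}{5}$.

Divisor is real, so divide each part by 5:
= 9/5 + (4/5)i


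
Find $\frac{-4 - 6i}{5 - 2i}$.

Multiply numerator and denominator by conjugate (5 + 2i):
= (-4 - 6i)(5 + 2i) / (5^2 + (-2)^2)
= (-8 - 38i) / 29
= -8/29 - (38/29)i


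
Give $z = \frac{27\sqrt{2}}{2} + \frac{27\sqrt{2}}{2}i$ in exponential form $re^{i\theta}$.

r = |z| = sqrt((27*sqrt(2)/2)^2 + (27*sqrt(2)/2)^2) = sqrt(729/2 + 729/2) = sqrt(729) = 27
θ = arctan(b/a) = arctan(19.0919/19.0919) (quadrant-adjusted) = 45° = π/4
z = 27e^(i*π/4)


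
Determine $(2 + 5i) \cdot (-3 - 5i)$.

(a1*a2 - b1*b2) + (a1*b2 + b1*a2)i
= (-6 - (-25)) + (-10 + (-15))i
= 19 - 25i


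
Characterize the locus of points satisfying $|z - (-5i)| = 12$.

|z - z0| = r describes a circle centered at z0 with radius r
Here z0 = -5i and r = 12
Locus: Circle centered at (0, -5) with radius 12


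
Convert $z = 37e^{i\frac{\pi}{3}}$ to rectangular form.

a = r cos θ = 37 * 1/2 = 37/2
b = r sin θ = 37 * sqrt(3)/2 = 37*sqrt(3)/2
z = 37/2 + (37*sqrt(3)/2)i


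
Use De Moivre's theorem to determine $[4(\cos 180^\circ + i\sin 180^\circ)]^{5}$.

By De Moivre: z^n = r^n(cos(nθ) + i sin(nθ))
= 4^5(cos(5*180°) + i sin(5*180°))
= 1024(cos 180° + i sin 180°)
= -1024


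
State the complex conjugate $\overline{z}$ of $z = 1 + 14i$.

If z = a + bi, then conjugate(z) = a - bi
conjugate(1 + 14i) = 1 - 14i


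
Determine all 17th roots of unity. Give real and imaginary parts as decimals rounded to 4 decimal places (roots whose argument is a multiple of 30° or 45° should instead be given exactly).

ω_k = e^(2πik/17) = cos(2πk/17) + i sin(2πk/17) for k = 0, 1, ..., 16
Roots: 1, 0.9325 + 0.3612i, 0.7390 + 0.6737i, 0.4457 + 0.8952i, 0.0923 + 0.9957i, -0.2737 + 0.9618i, -0.6026 + 0.7980i, -0.8502 + 0.5264i, -0.9830 + 0.1837i, -0.9830 - 0.1837i, -0.8502 - 0.5264i, -0.6026 - 0.7980i, -0.2737 - 0.9618i, 0.0923 - 0.9957i, 0.4457 - 0.8952i, 0.7390 - 0.6737i, 0.9325 - 0.3612i


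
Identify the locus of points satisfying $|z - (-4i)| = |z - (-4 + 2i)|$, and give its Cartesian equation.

|z - z1| = |z - z2| means z is equidistant from z1 and z2,
i.e. the perpendicular bisector of the segment from (0, -4) to (-4, 2) (midpoint (-2, -1)).
With z = x + yi, square both sides:
(x - 0)^2 + (y - (-4))^2 = (x - (-4))^2 + (y - 2)^2
The x^2 and y^2 terms cancel: -8x + 12y = 20 - 16 = 4
Simplify: 2x - 3y = -1
Locus: Perpendicular bisector of the segment from (0, -4) to (-4, 2): the line 2x - 3y = -1


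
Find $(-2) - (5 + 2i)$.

(-2 - 5) + (0 - 2)i = -7 - 2i


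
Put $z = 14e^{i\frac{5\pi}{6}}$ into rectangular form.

a = r cos θ = 14 * -sqrt(3)/2 = -7*sqrt(3)
b = r sin θ = 14 * 1/2 = 7
z = -7*sqrt(3) + 7i


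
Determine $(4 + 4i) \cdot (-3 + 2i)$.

(a1*a2 - b1*b2) + (a1*b2 + b1*a2)i
= (-12 - 8) + (8 + (-12))i
= -20 - 4i


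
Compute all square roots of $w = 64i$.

|w| = 64, arg(w) = 90°
Root modulus = 64^(1/2) = 8
Root arguments: θ_k = (90° + 360°k)/2 for k = 0, 1, ..., 1
Roots: 4*sqrt(2) + 4*sqrt(2)i, -4*sqrt(2) - 4*sqrt(2)i


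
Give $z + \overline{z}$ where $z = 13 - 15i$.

z + conjugate(z) = (a + bi) + (a - bi) = 2a
= 2 * 13 = 26


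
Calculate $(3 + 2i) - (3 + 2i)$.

(3 - 3) + (2 - 2)i = 0


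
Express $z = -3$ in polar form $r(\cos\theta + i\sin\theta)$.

r = |z| = sqrt(a^2 + b^2) = sqrt((-3)^2 + (0)^2) = sqrt(9 + 0) = sqrt(9) = 3
b = 0 and a < 0, so z lies on the negative real axis: θ = 180°
z = 3(cos 180° + i sin 180°)


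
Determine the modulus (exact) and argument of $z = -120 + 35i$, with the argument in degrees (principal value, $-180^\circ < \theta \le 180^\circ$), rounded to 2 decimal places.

|z| = sqrt((-120)^2 + 35^2) = 125
arg(z) = arctan(b/a) = arctan(35/-120) (quadrant-adjusted) = 163.74°


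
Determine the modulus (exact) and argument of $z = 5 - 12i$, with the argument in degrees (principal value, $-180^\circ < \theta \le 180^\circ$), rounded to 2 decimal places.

|z| = sqrt(5^2 + (-12)^2) = 13
arg(z) = arctan(b/a) = arctan(-12/5) (quadrant-adjusted) = -67.38°


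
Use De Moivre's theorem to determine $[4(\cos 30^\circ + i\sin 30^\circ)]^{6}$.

By De Moivre: z^n = r^n(cos(nθ) + i sin(nθ))
= 4^6(cos(6*30°) + i sin(6*30°))
= 4096(cos 180° + i sin 180°)
= -4096


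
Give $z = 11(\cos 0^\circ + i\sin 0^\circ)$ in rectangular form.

a = r cos θ = 11 * 1 = 11
b = r sin θ = 11 * 0 = 0
z = 11


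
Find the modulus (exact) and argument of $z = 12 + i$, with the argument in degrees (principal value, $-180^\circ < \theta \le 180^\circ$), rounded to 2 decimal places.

|z| = sqrt(12^2 + 1^2) = sqrt(145)
arg(z) = arctan(b/a) = arctan(1/12) (quadrant-adjusted) = 4.76°


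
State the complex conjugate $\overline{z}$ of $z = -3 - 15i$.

If z = a + bi, then conjugate(z) = a - bi
conjugate(-3 - 15i) = -3 + 15i


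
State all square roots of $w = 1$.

|w| = 1, arg(w) = 0°
Root modulus = 1^(1/2) = 1
Root arguments: θ_k = (0° + 360°k)/2 for k = 0, 1, ..., 1
Roots: 1, -1


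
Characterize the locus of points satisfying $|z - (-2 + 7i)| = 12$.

|z - z0| = r describes a circle centered at z0 with radius r
Here z0 = -2 + 7i and r = 12
Locus: Circle centered at (-2, 7) with radius 12


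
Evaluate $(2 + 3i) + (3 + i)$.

(2 + 3) + (3 + 1)i = 5 + 4i


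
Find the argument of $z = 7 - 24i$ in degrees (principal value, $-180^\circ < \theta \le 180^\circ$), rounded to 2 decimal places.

θ = arctan(b/a) = arctan(-24/7) (quadrant-adjusted) = -73.74°


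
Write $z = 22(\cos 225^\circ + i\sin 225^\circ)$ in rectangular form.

a = r cos θ = 22 * -sqrt(2)/2 = -11*sqrt(2)
b = r sin θ = 22 * -sqrt(2)/2 = -11*sqrt(2)
z = -11*sqrt(2) - 11*sqrt(2)i


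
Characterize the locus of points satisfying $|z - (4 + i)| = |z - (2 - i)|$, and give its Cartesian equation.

|z - z1| = |z - z2| means z is equidistant from z1 and z2,
i.e. the perpendicular bisector of the segment from (4, 1) to (2, -1) (midpoint (3, 0)).
With z = x + yi, square both sides:
(x - 4)^2 + (y - 1)^2 = (x - 2)^2 + (y - (-1))^2
The x^2 and y^2 terms cancel: -4x + (-4)y = 5 - 17 = -12
Simplify: x + y = 3
Locus: Perpendicular bisector of the segment from (4, 1) to (2, -1): the line x + y = 3


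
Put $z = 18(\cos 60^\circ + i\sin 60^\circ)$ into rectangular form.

a = r cos θ = 18 * 1/2 = 9
b = r sin θ = 18 * sqrt(3)/2 = 9*sqrt(3)
z = 9 + 9*sqrt(3)i


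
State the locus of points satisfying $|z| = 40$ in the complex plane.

|z| = 40 means sqrt(x^2 + y^2) = 40
This is a circle of radius 40 centered at the origin


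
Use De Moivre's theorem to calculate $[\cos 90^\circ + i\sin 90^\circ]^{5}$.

By De Moivre: z^n = r^n(cos(nθ) + i sin(nθ))
= 1^5(cos(5*90°) + i sin(5*90°))
= 1(cos 90° + i sin 90°)
= i


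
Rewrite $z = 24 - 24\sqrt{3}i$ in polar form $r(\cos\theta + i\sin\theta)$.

r = |z| = sqrt(a^2 + b^2) = sqrt((24)^2 + (-24*sqrt(3))^2) = sqrt(576 + 1728) = sqrt(2304) = 48
θ = arctan(b/a) = arctan(-41.5692/24) (quadrant-adjusted) = 300°
z = 48(cos 300° + i sin 300°)


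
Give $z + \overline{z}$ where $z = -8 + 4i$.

z + conjugate(z) = (a + bi) + (a - bi) = 2a
= 2 * (-8) = -16


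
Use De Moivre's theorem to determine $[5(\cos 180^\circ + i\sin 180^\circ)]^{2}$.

By De Moivre: z^n = r^n(cos(nθ) + i sin(nθ))
= 5^2(cos(2*180°) + i sin(2*180°))
= 25(cos 0° + i sin 0°)
= 25


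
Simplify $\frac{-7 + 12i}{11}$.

Divisor is real, so divide each part by 11:
= -7/11 + (12/11)i


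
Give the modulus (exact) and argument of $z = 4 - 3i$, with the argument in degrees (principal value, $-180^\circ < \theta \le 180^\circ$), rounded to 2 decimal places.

|z| = sqrt(4^2 + (-3)^2) = 5
arg(z) = arctan(b/a) = arctan(-3/4) (quadrant-adjusted) = -36.87°


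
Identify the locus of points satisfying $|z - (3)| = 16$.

|z - z0| = r describes a circle centered at z0 with radius r
Here z0 = 3 and r = 16
Locus: Circle centered at (3, 0) with radius 16


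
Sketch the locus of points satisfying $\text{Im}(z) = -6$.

Im(z) = y where z = x + yi; the equation y = -6 is satisfied by all points with that y-coordinate
Locus: Horizontal line y = -6


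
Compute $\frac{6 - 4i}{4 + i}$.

Multiply numerator and denominator by conjugate (4 - i):
= (6 - 4i)(4 - i) / (4^2 + 1^2)
= (20 - 22i) / 17
= 20/17 - (22/17)i


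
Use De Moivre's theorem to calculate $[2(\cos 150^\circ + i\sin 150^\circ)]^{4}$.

By De Moivre: z^n = r^n(cos(nθ) + i sin(nθ))
= 2^4(cos(4*150°) + i sin(4*150°))
= 16(cos 240° + i sin 240°)
= -8 - 8*sqrt(3)i


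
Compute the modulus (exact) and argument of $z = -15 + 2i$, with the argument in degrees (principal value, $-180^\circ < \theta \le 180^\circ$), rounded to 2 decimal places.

|z| = sqrt((-15)^2 + 2^2) = sqrt(229)
arg(z) = arctan(b/a) = arctan(2/-15) (quadrant-adjusted) = 172.41°


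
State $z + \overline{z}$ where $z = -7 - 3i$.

z + conjugate(z) = (a + bi) + (a - bi) = 2a
= 2 * (-7) = -14


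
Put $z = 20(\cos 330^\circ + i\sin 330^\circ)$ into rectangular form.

a = r cos θ = 20 * sqrt(3)/2 = 10*sqrt(3)
b = r sin θ = 20 * -1/2 = -10
z = 10*sqrt(3) - 10i


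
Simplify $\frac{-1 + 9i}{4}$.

Divisor is real, so divide each part by 4:
= -1/4 + (9/4)i


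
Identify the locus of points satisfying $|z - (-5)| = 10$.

|z - z0| = r describes a circle centered at z0 with radius r
Here z0 = -5 and r = 10
Locus: Circle centered at (-5, 0) with radius 10


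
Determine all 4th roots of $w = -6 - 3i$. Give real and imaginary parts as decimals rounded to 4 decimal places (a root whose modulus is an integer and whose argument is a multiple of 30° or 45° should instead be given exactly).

|w| = sqrt(45) ≈ 6.708204, arg(w) ≈ 206.565051°
Root modulus = sqrt(45)^(1/4) ≈ 1.609354
Root arguments: θ_k = (arg(w) + 360°k)/4 for k = 0, 1, ..., 3
Compute each root as (root modulus)(cos θ_k + i sin θ_k) using full-precision intermediates, then round to 4 decimal places.
Roots: 0.9987 + 1.2620i, -1.2620 + 0.9987i, -0.9987 - 1.2620i, 1.2620 - 0.9987i


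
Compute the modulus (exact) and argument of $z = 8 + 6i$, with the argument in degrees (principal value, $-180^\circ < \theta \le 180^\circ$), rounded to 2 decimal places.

|z| = sqrt(8^2 + 6^2) = 10
arg(z) = arctan(b/a) = arctan(6/8) (quadrant-adjusted) = 36.87°


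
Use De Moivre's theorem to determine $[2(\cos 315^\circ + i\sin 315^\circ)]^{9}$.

By De Moivre: z^n = r^n(cos(nθ) + i sin(nθ))
= 2^9(cos(9*315°) + i sin(9*315°))
= 512(cos 315° + i sin 315°)
= 256*sqrt(2) - 256*sqrt(2)i


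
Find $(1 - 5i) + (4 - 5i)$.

(1 + 4) + (-5 + (-5))i = 5 - 10i


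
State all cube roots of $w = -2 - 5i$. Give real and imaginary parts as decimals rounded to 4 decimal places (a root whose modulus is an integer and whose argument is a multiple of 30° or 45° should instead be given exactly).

|w| = sqrt(29) ≈ 5.385165, arg(w) ≈ 248.198591°
Root modulus = sqrt(29)^(1/3) ≈ 1.752803
Root arguments: θ_k = (arg(w) + 360°k)/3 for k = 0, 1, ..., 2
Compute each root as (root modulus)(cos θ_k + i sin θ_k) using full-precision intermediates, then round to 4 decimal places.
Roots: 0.2217 + 1.7387i, -1.6166 - 0.6773i, 1.3949 - 1.0614i


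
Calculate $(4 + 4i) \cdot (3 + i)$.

(a1*a2 - b1*b2) + (a1*b2 + b1*a2)i
= (12 - 4) + (4 + 12)i
= 8 + 16i


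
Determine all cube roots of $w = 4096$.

|w| = 4096, arg(w) = 0°
Root modulus = 4096^(1/3) = 16
Root arguments: θ_k = (0° + 360°k)/3 for k = 0, 1, ..., 2
Roots: 16, -8 + 8*sqrt(3)i, -8 - 8*sqrt(3)i


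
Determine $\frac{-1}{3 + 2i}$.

Multiply numerator and denominator by conjugate (3 - 2i):
= (-1)(3 - 2i) / (3^2 + 2^2)
= (-3 + 2i) / 13
= -3/13 + (2/13)i


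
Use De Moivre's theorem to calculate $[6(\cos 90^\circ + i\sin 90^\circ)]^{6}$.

By De Moivre: z^n = r^n(cos(nθ) + i sin(nθ))
= 6^6(cos(6*90°) + i sin(6*90°))
= 46656(cos 180° + i sin 180°)
= -46656


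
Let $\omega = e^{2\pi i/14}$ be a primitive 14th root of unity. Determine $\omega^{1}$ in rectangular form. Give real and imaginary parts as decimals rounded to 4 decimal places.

ω^1 = e^(2πi·1/14) = e^(i·1π/7)
= cos(1π/7) + i sin(1π/7)
= 0.9010 + 0.4339i


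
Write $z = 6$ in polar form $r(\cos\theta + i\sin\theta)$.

r = |z| = sqrt(a^2 + b^2) = sqrt((6)^2 + (0)^2) = sqrt(36 + 0) = sqrt(36) = 6
b = 0 and a > 0, so z lies on the positive real axis: θ = 0°
z = 6(cos 0° + i sin 0°)


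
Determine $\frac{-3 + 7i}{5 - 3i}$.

Multiply numerator and denominator by conjugate (5 + 3i):
= (-3 + 7i)(5 + 3i) / (5^2 + (-3)^2)
= (-36 + 26i) / 34
Divide through by 2: (-18 + 13i) / 17
= -18/17 + (13/17)i


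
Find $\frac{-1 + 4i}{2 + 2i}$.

Multiply numerator and denominator by conjugate (2 - 2i):
= (-1 + 4i)(2 - 2i) / (2^2 + 2^2)
= (6 + 10i) / 8
Divide through by 2: (3 + 5i) / 4
= 3/4 + (5/4)i


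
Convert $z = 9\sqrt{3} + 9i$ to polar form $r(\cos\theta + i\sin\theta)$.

r = |z| = sqrt(a^2 + b^2) = sqrt((9*sqrt(3))^2 + (9)^2) = sqrt(243 + 81) = sqrt(324) = 18
θ = arctan(b/a) = arctan(9/15.5885) (quadrant-adjusted) = 30°
z = 18(cos 30° + i sin 30°)


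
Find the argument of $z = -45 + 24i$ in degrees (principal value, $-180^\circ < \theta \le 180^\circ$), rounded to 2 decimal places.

θ = arctan(b/a) = arctan(24/-45) (quadrant-adjusted) = 151.93°


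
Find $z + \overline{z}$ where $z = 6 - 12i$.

z + conjugate(z) = (a + bi) + (a - bi) = 2a
= 2 * 6 = 12


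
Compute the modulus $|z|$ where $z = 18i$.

|z| = sqrt(a^2 + b^2) = sqrt(0^2 + 18^2) = sqrt(324) = 18


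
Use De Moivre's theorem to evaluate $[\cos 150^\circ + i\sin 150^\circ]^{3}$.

By De Moivre: z^n = r^n(cos(nθ) + i sin(nθ))
= 1^3(cos(3*150°) + i sin(3*150°))
= 1(cos 90° + i sin 90°)
= i


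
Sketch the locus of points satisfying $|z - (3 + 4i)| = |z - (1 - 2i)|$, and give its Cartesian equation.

|z - z1| = |z - z2| means z is equidistant from z1 and z2,
i.e. the perpendicular bisector of the segment from (3, 4) to (1, -2) (midpoint (2, 1)).
With z = x + yi, square both sides:
(x - 3)^2 + (y - 4)^2 = (x - 1)^2 + (y - (-2))^2
The x^2 and y^2 terms cancel: -4x + (-12)y = 5 - 25 = -20
Simplify: x + 3y = 5
Locus: Perpendicular bisector of the segment from (3, 4) to (1, -2): the line x + 3y = 5


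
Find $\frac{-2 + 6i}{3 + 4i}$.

Multiply numerator and denominator by conjugate (3 - 4i):
= (-2 + 6i)(3 - 4i) / (3^2 + 4^2)
= (18 + 26i) / 25
= 18/25 + (26/25)i


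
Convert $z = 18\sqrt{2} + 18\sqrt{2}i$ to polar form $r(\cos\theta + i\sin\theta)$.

r = |z| = sqrt(a^2 + b^2) = sqrt((18*sqrt(2))^2 + (18*sqrt(2))^2) = sqrt(648 + 648) = sqrt(1296) = 36
θ = arctan(b/a) = arctan(25.4558/25.4558) (quadrant-adjusted) = 45°
z = 36(cos 45° + i sin 45°)


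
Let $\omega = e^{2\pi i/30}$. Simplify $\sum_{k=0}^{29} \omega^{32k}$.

Let ζ = ω^32 = e^(2πi·32/30). Since 30 ∤ 32, ζ ≠ 1.
Sum = Σ_{k=0}^{29} ζ^k = (ζ^30 - 1)/(ζ - 1) = (ω^{32·30} - 1)/(ζ - 1) = (1 - 1)/(ζ - 1) = 0


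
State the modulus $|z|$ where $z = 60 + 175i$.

|z| = sqrt(a^2 + b^2) = sqrt(60^2 + 175^2) = sqrt(34225) = 185


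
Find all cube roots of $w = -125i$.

|w| = 125, arg(w) = 270°
Root modulus = 125^(1/3) = 5
Root arguments: θ_k = (270° + 360°k)/3 for k = 0, 1, ..., 2
Roots: 5i, -5*sqrt(3)/2 - (5/2)i, 5*sqrt(3)/2 - (5/2)i


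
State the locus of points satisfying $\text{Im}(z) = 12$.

Im(z) = y where z = x + yi; the equation y = 12 is satisfied by all points with that y-coordinate
Locus: Horizontal line y = 12


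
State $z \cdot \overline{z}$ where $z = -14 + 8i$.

z * conjugate(z) = |z|^2 = a^2 + b^2
= (-14)^2 + 8^2 = 260


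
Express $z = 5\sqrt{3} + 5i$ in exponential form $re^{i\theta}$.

r = |z| = sqrt((5*sqrt(3))^2 + (5)^2) = sqrt(75 + 25) = sqrt(100) = 10
θ = arctan(b/a) = arctan(5/8.6603) (quadrant-adjusted) = 30° = π/6
z = 10e^(i*π/6)


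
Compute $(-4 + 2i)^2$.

(a + bi)^2 = a^2 - b^2 + 2abi
= (-4)^2 - 2^2 + 2*(-4)*2i
= 12 - 16i


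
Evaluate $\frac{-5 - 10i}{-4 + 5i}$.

Multiply numerator and denominator by conjugate (-4 - 5i):
= (-5 - 10i)(-4 - 5i) / ((-4)^2 + 5^2)
= (-30 + 65i) / 41
= -30/41 + (65/41)i


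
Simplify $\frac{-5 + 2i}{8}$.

Divisor is real, so divide each part by 8:
= -5/8 + (1/4)i


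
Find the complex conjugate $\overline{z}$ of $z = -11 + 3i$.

If z = a + bi, then conjugate(z) = a - bi
conjugate(-11 + 3i) = -11 - 3i


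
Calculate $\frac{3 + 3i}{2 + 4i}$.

Multiply numerator and denominator by conjugate (2 - 4i):
= (3 + 3i)(2 - 4i) / (2^2 + 4^2)
= (18 - 6i) / 20
Divide through by 2: (9 - 3i) / 10
= 9/10 - (3/10)i


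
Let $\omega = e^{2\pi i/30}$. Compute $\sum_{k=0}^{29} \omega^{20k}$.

Let ζ = ω^20 = e^(2πi·20/30). Since 30 ∤ 20, ζ ≠ 1.
Sum = Σ_{k=0}^{29} ζ^k = (ζ^30 - 1)/(ζ - 1) = (ω^{20·30} - 1)/(ζ - 1) = (1 - 1)/(ζ - 1) = 0


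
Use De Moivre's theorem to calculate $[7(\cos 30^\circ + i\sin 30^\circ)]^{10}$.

By De Moivre: z^n = r^n(cos(nθ) + i sin(nθ))
= 7^10(cos(10*30°) + i sin(10*30°))
= 282475249(cos 300° + i sin 300°)
= 282475249/2 - (282475249*sqrt(3)/2)i


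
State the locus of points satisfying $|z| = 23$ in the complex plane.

|z| = 23 means sqrt(x^2 + y^2) = 23
This is a circle of radius 23 centered at the origin


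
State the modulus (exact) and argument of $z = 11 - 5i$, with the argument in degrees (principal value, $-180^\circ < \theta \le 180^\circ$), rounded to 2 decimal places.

|z| = sqrt(11^2 + (-5)^2) = sqrt(146)
arg(z) = arctan(b/a) = arctan(-5/11) (quadrant-adjusted) = -24.44°


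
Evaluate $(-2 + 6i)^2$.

(a + bi)^2 = a^2 - b^2 + 2abi
= (-2)^2 - 6^2 + 2*(-2)*6i
= -32 - 24i


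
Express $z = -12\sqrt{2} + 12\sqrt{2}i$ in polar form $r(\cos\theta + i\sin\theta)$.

r = |z| = sqrt(a^2 + b^2) = sqrt((-12*sqrt(2))^2 + (12*sqrt(2))^2) = sqrt(288 + 288) = sqrt(576) = 24
θ = arctan(b/a) = arctan(16.9706/-16.9706) (quadrant-adjusted) = 135°
z = 24(cos 135° + i sin 135°)


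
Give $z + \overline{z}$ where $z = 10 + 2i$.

z + conjugate(z) = (a + bi) + (a - bi) = 2a
= 2 * 10 = 20


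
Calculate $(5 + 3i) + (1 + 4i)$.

(5 + 1) + (3 + 4)i = 6 + 7i


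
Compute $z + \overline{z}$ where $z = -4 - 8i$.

z + conjugate(z) = (a + bi) + (a - bi) = 2a
= 2 * (-4) = -8


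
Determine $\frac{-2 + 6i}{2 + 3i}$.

Multiply numerator and denominator by conjugate (2 - 3i):
= (-2 + 6i)(2 - 3i) / (2^2 + 3^2)
= (14 + 18i) / 13
= 14/13 + (18/13)i


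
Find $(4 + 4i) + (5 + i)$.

(4 + 5) + (4 + 1)i = 9 + 5i


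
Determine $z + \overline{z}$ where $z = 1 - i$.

z + conjugate(z) = (a + bi) + (a - bi) = 2a
= 2 * 1 = 2


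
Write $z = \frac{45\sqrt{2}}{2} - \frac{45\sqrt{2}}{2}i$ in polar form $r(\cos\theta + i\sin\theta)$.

r = |z| = sqrt(a^2 + b^2) = sqrt((45*sqrt(2)/2)^2 + (-45*sqrt(2)/2)^2) = sqrt(2025/2 + 2025/2) = sqrt(2025) = 45
θ = arctan(b/a) = arctan(-31.8198/31.8198) (quadrant-adjusted) = 315°
z = 45(cos 315° + i sin 315°)


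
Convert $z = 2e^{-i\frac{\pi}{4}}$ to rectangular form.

a = r cos θ = 2 * sqrt(2)/2 = sqrt(2)
b = r sin θ = 2 * -sqrt(2)/2 = -sqrt(2)
z = sqrt(2) - sqrt(2)i


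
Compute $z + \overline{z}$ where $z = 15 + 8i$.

z + conjugate(z) = (a + bi) + (a - bi) = 2a
= 2 * 15 = 30


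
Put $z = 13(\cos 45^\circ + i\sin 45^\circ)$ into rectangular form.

a = r cos θ = 13 * sqrt(2)/2 = 13*sqrt(2)/2
b = r sin θ = 13 * sqrt(2)/2 = 13*sqrt(2)/2
z = 13*sqrt(2)/2 + (13*sqrt(2)/2)i


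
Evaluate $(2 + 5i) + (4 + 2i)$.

(2 + 4) + (5 + 2)i = 6 + 7i
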